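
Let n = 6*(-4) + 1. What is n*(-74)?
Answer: 1702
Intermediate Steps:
n = -23 (n = -24 + 1 = -23)
n*(-74) = -23*(-74) = 1702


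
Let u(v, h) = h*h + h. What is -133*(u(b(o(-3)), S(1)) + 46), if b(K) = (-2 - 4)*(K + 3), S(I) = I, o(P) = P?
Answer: -6384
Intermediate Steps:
b(K) = -18 - 6*K (b(K) = -6*(3 + K) = -18 - 6*K)
u(v, h) = h + h**2 (u(v, h) = h**2 + h = h + h**2)
-133*(u(b(o(-3)), S(1)) + 46) = -133*(1*(1 + 1) + 46) = -133*(1*2 + 46) = -133*(2 + 46) = -133*48 = -6384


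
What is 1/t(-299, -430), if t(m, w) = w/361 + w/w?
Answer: -361/69 ≈ -5.2319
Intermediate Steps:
t(m, w) = 1 + w/361 (t(m, w) = w*(1/361) + 1 = w/361 + 1 = 1 + w/361)
1/t(-299, -430) = 1/(1 + (1/361)*(-430)) = 1/(1 - 430/361) = 1/(-69/361) = -361/69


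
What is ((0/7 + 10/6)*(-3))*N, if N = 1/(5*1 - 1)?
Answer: -5/4 ≈ -1.2500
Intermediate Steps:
N = ¼ (N = 1/(5 - 1) = 1/4 = ¼ ≈ 0.25000)
((0/7 + 10/6)*(-3))*N = ((0/7 + 10/6)*(-3))*(¼) = ((0*(⅐) + 10*(⅙))*(-3))*(¼) = ((0 + 5/3)*(-3))*(¼) = ((5/3)*(-3))*(¼) = -5*¼ = -5/4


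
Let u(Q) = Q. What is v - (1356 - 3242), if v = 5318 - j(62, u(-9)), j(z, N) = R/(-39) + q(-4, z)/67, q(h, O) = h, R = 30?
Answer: 6275406/871 ≈ 7204.8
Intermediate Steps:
j(z, N) = -722/871 (j(z, N) = 30/(-39) - 4/67 = 30*(-1/39) - 4*1/67 = -10/13 - 4/67 = -722/871)
v = 4632700/871 (v = 5318 - 1*(-722/871) = 5318 + 722/871 = 4632700/871 ≈ 5318.8)
v - (1356 - 3242) = 4632700/871 - (1356 - 3242) = 4632700/871 - 1*(-1886) = 4632700/871 + 1886 = 6275406/871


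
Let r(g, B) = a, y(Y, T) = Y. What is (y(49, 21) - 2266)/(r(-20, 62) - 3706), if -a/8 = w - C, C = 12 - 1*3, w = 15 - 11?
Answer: 739/1222 ≈ 0.60475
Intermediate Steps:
w = 4
C = 9 (C = 12 - 3 = 9)
a = 40 (a = -8*(4 - 1*9) = -8*(4 - 9) = -8*(-5) = 40)
r(g, B) = 40
(y(49, 21) - 2266)/(r(-20, 62) - 3706) = (49 - 2266)/(40 - 3706) = -2217/(-3666) = -2217*(-1/3666) = 739/1222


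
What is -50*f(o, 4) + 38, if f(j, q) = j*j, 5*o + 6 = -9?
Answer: -412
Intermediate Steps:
o = -3 (o = -6/5 + (1/5)*(-9) = -6/5 - 9/5 = -3)
f(j, q) = j**2
-50*f(o, 4) + 38 = -50*(-3)**2 + 38 = -50*9 + 38 = -450 + 38 = -412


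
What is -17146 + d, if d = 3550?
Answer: -13596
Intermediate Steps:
-17146 + d = -17146 + 3550 = -13596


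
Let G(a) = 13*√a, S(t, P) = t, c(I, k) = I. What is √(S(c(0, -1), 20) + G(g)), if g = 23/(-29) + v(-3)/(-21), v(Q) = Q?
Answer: √26*33^(¼)*203^(¾)*√I/203 ≈ 2.2894 + 2.2894*I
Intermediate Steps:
g = -132/203 (g = 23/(-29) - 3/(-21) = 23*(-1/29) - 3*(-1/21) = -23/29 + ⅐ = -132/203 ≈ -0.65025)
√(S(c(0, -1), 20) + G(g)) = √(0 + 13*√(-132/203)) = √(0 + 13*(2*I*√6699/203)) = √(0 + 26*I*√6699/203) = √(26*I*√6699/203) = √26*33^(¼)*203^(¾)*√I/203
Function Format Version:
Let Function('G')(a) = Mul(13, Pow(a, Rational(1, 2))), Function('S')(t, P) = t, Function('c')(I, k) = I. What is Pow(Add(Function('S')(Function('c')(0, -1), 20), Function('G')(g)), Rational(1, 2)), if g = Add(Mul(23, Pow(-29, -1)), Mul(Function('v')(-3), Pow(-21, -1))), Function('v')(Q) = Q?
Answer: Mul(Rational(1, 203), Pow(26, Rational(1, 2)), Pow(33, Rational(1, 4)), Pow(203, Rational(3, 4)), Pow(I, Rational(1, 2))) ≈ Add(2.2894, Mul(2.2894, I))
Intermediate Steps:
g = Rational(-132, 203) (g = Add(Mul(23, Pow(-29, -1)), Mul(-3, Pow(-21, -1))) = Add(Mul(23, Rational(-1, 29)), Mul(-3, Rational(-1, 21))) = Add(Rational(-23, 29), Rational(1, 7)) = Rational(-132, 203) ≈ -0.65025)
Pow(Add(Function('S')(Function('c')(0, -1), 20), Function('G')(g)), Rational(1, 2)) = Pow(Add(0, Mul(13, Pow(Rational(-132, 203), Rational(1, 2)))), Rational(1, 2)) = Pow(Add(0, Mul(13, Mul(Rational(2, 203), I, Pow(6699, Rational(1, 2))))), Rational(1, 2)) = Pow(Add(0, Mul(Rational(26, 203), I, Pow(6699, Rational(1, 2)))), Rational(1, 2)) = Pow(Mul(Rational(26, 203), I, Pow(6699, Rational(1, 2))), Rational(1, 2)) = Mul(Rational(1, 203), Pow(26, Rational(1, 2)), Pow(33, Rational(1, 4)), Pow(203, Rational(3, 4)), Pow(I, Rational(1, 2)))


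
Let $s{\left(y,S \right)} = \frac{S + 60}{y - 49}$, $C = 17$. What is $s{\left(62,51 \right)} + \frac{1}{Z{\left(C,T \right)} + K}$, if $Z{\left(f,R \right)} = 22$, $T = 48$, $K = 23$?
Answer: $\frac{5008}{585} \approx 8.5607$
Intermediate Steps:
$s{\left(y,S \right)} = \frac{60 + S}{-49 + y}$
$s{\left(62,51 \right)} + \frac{1}{Z{\left(C,T \right)} + K} = \frac{60 + 51}{-49 + 62} + \frac{1}{22 + 23} = \frac{1}{13} \cdot 111 + \frac{1}{45} = \frac{111}{13} + \frac{1}{45} = \frac{5008}{585}$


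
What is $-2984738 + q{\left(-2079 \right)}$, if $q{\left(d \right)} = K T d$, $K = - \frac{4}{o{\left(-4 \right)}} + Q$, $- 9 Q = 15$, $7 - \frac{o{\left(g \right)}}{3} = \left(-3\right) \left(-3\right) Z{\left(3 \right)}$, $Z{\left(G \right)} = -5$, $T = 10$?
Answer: $- \frac{38344214}{13} \approx -2.9496 \cdot 10^{6}$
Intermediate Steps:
$o{\left(g \right)} = 156$ ($o{\left(g \right)} = 21 - 3 \left(-3\right) \left(-3\right) \left(-5\right) = 21 - 3 \cdot 9 \left(-5\right) = 21 - -135 = 21 + 135 = 156$)
$Q = - \frac{5}{3}$ ($Q = \left(- \frac{1}{9}\right) 15 = - \frac{5}{3} \approx -1.6667$)
$K = - \frac{22}{13}$ ($K = - \frac{4}{156} - \frac{5}{3} = \left(-4\right) \frac{1}{156} - \frac{5}{3} = - \frac{1}{39} - \frac{5}{3} = - \frac{22}{13} \approx -1.6923$)
$q{\left(d \right)} = - \frac{220 d}{13}$ ($q{\left(d \right)} = \left(- \frac{22}{13}\right) 10 d = - \frac{220 d}{13}$)
$-2984738 + q{\left(-2079 \right)} = -2984738 - - \frac{457380}{13} = -2984738 + \frac{457380}{13} = - \frac{38344214}{13}$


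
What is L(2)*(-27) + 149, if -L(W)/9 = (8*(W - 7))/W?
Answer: -4711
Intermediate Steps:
L(W) = -9*(-56 + 8*W)/W (L(W) = -9*8*(W - 7)/W = -9*8*(-7 + W)/W = -9*(-56 + 8*W)/W)
L(2)*(-27) + 149 = (-72 + 504/2)*(-27) + 149 = (-72 + 504*(1/2))*(-27) + 149 = (-72 + 252)*(-27) + 149 = 180*(-27) + 149 = -4860 + 149 = -4711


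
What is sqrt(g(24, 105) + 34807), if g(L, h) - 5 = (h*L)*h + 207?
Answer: 27*sqrt(411) ≈ 547.38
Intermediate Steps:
g(L, h) = 212 + L*h**2 (g(L, h) = 5 + ((h*L)*h + 207) = 5 + ((L*h)*h + 207) = 5 + (L*h**2 + 207) = 5 + (207 + L*h**2) = 212 + L*h**2)
sqrt(g(24, 105) + 34807) = sqrt((212 + 24*105**2) + 34807) = sqrt((212 + 24*11025) + 34807) = sqrt((212 + 264600) + 34807) = sqrt(264812 + 34807) = sqrt(299619) = 27*sqrt(411)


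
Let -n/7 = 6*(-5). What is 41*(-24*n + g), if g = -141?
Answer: -212421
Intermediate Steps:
n = 210 (n = -42*(-5) = -7*(-30) = 210)
41*(-24*n + g) = 41*(-24*210 - 141) = 41*(-5040 - 141) = 41*(-5181) = -212421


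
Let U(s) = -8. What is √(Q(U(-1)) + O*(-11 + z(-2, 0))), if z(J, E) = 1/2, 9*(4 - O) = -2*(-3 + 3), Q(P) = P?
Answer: 5*I*√2 ≈ 7.0711*I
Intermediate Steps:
O = 4 (O = 4 - (-2)*(-3 + 3)/9 = 4 - (-2)*0/9 = 4 - ⅑*0 = 4 + 0 = 4)
z(J, E) = ½
√(Q(U(-1)) + O*(-11 + z(-2, 0))) = √(-8 + 4*(-11 + ½)) = √(-8 + 4*(-21/2)) = √(-8 - 42) = √(-50) = 5*I*√2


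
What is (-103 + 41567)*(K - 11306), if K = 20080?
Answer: 363805136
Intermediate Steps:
(-103 + 41567)*(K - 11306) = (-103 + 41567)*(20080 - 11306) = 41464*8774 = 363805136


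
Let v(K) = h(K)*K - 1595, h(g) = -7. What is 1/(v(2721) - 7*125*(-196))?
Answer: 1/150858 ≈ 6.6287e-6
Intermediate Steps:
v(K) = -1595 - 7*K (v(K) = -7*K - 1595 = -1595 - 7*K)
1/(v(2721) - 7*125*(-196)) = 1/((-1595 - 7*2721) - 7*125*(-196)) = 1/((-1595 - 19047) - 875*(-196)) = 1/(-20642 + 171500) = 1/150858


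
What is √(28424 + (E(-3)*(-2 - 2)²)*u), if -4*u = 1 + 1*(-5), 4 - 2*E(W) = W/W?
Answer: 4*√1778 ≈ 168.67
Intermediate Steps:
E(W) = 3/2 (E(W) = 2 - W/(2*W) = 2 - ½*1 = 2 - ½ = 3/2)
u = 1 (u = -(1 + 1*(-5))/4 = -(1 - 5)/4 = -¼*(-4) = 1)
√(28424 + (E(-3)*(-2 - 2)²)*u) = √(28424 + (3*(-2 - 2)²/2)*1) = √(28424 + ((3/2)*(-4)²)*1) = √(28424 + ((3/2)*16)*1) = √(28424 + 24*1) = √(28424 + 24) = √28448 = 4*√1778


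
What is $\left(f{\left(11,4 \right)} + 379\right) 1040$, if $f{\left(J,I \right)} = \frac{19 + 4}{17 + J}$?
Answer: $\frac{2765100}{7} \approx 3.9501 \cdot 10^{5}$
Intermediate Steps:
$f{\left(J,I \right)} = \frac{23}{17 + J}$
$\left(f{\left(11,4 \right)} + 379\right) 1040 = \left(\frac{23}{17 + 11} + 379\right) 1040 = \left(\frac{23}{28} + 379\right) 1040 = \frac{10635}{28} \cdot 1040 = \frac{2765100}{7}$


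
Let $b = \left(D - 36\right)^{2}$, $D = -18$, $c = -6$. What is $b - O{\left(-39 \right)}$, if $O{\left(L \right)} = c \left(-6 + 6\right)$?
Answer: $2916$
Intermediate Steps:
$b = 2916$ ($b = \left(-18 - 36\right)^{2} = \left(-54\right)^{2} = 2916$)
$O{\left(L \right)} = 0$ ($O{\left(L \right)} = - 6 \left(-6 + 6\right) = \left(-6\right) 0 = 0$)
$b - O{\left(-39 \right)} = 2916 - 0 = 2916 + 0 = 2916$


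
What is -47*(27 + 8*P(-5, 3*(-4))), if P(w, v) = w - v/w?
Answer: 7567/5 ≈ 1513.4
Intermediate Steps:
P(w, v) = w - v/w
-47*(27 + 8*P(-5, 3*(-4))) = -47*(27 + 8*(-5 - 1*3*(-4)/(-5))) = -47*(27 + 8*(-5 - 1*(-12)*(-⅕))) = -47*(27 + 8*(-5 - 12/5)) = -47*(27 + 8*(-37/5)) = -47*(27 - 296/5) = -47*(-161/5) = 7567/5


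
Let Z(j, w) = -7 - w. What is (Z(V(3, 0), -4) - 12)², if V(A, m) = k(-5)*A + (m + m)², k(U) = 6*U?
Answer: 225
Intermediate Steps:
V(A, m) = -30*A + 4*m² (V(A, m) = (6*(-5))*A + (m + m)² = -30*A + (2*m)² = -30*A + 4*m²)
(Z(V(3, 0), -4) - 12)² = ((-7 - 1*(-4)) - 12)² = ((-7 + 4) - 12)² = (-3 - 12)² = (-15)² = 225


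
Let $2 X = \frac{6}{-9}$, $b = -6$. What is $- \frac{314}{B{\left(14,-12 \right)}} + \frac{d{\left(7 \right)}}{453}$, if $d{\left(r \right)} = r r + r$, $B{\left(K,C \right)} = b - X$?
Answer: $\frac{427678}{7701} \approx 55.535$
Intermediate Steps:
$X = - \frac{1}{3}$ ($X = \frac{6 \frac{1}{-9}}{2} = \frac{6 \left(- \frac{1}{9}\right)}{2} = \frac{1}{2} \left(- \frac{2}{3}\right) = - \frac{1}{3} \approx -0.33333$)
$B{\left(K,C \right)} = - \frac{17}{3}$ ($B{\left(K,C \right)} = -6 - - \frac{1}{3} = -6 + \frac{1}{3} = - \frac{17}{3}$)
$d{\left(r \right)} = r + r^{2}$ ($d{\left(r \right)} = r^{2} + r = r + r^{2}$)
$- \frac{314}{B{\left(14,-12 \right)}} + \frac{d{\left(7 \right)}}{453} = - \frac{314}{- \frac{17}{3}} + \frac{7 \left(1 + 7\right)}{453} = \left(-314\right) \left(- \frac{3}{17}\right) + 7 \cdot 8 \cdot \frac{1}{453} = \frac{942}{17} + 56 \cdot \frac{1}{453} = \frac{942}{17} + \frac{56}{453} = \frac{427678}{7701}$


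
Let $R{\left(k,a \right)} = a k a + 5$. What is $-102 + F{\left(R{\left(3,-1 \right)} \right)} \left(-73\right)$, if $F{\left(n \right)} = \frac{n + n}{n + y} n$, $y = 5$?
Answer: $- \frac{10670}{13} \approx -820.77$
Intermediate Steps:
$R{\left(k,a \right)} = 5 + k a^{2}$ ($R{\left(k,a \right)} = k a^{2} + 5 = 5 + k a^{2}$)
$F{\left(n \right)} = \frac{2 n^{2}}{5 + n}$ ($F{\left(n \right)} = \frac{n + n}{n + 5} n = \frac{2 n}{5 + n} n = \frac{2 n^{2}}{5 + n}$)
$-102 + F{\left(R{\left(3,-1 \right)} \right)} \left(-73\right) = -102 + \frac{2 \left(5 + 3 \left(-1\right)^{2}\right)^{2}}{5 + \left(5 + 3 \left(-1\right)^{2}\right)} \left(-73\right) = -102 + \frac{2 \left(5 + 3 \cdot 1\right)^{2}}{5 + \left(5 + 3 \cdot 1\right)} \left(-73\right) = -102 + \frac{2 \left(5 + 3\right)^{2}}{5 + \left(5 + 3\right)} \left(-73\right) = -102 + \frac{2 \cdot 8^{2}}{5 + 8} \left(-73\right) = -102 + 2 \cdot 64 \cdot \frac{1}{13} \left(-73\right) = -102 + \frac{128}{13} \left(-73\right) = -102 - \frac{9344}{13} = - \frac{10670}{13}$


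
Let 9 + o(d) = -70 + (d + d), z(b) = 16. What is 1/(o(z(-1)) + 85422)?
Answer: 1/85375 ≈ 1.1713e-5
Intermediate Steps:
o(d) = -79 + 2*d (o(d) = -9 + (-70 + (d + d)) = -9 + (-70 + 2*d) = -79 + 2*d)
1/(o(z(-1)) + 85422) = 1/((-79 + 2*16) + 85422) = 1/((-79 + 32) + 85422) = 1/(-47 + 85422) = 1/85375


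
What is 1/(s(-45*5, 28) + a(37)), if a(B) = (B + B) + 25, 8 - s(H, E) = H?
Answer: 1/332 ≈ 0.0030120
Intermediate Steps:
s(H, E) = 8 - H
a(B) = 25 + 2*B (a(B) = 2*B + 25 = 25 + 2*B)
1/(s(-45*5, 28) + a(37)) = 1/((8 - (-45)*5) + (25 + 2*37)) = 1/((8 - 1*(-225)) + (25 + 74)) = 1/((8 + 225) + 99) = 1/(233 + 99) = 1/332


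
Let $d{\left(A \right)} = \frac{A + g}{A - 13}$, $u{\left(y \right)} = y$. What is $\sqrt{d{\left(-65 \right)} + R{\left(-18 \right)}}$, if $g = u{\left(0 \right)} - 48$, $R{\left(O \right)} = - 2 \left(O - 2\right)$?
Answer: $\frac{\sqrt{252174}}{78} \approx 6.4381$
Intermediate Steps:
$R{\left(O \right)} = 4 - 2 O$ ($R{\left(O \right)} = - 2 \left(-2 + O\right) = 4 - 2 O$)
$g = -48$ ($g = 0 - 48 = -48$)
$d{\left(A \right)} = \frac{-48 + A}{-13 + A}$ ($d{\left(A \right)} = \frac{A - 48}{A - 13} = \frac{-48 + A}{-13 + A}$)
$\sqrt{d{\left(-65 \right)} + R{\left(-18 \right)}} = \sqrt{\frac{-48 - 65}{-13 - 65} + \left(4 - -36\right)} = \sqrt{\frac{1}{-78} \left(-113\right) + \left(4 + 36\right)} = \sqrt{\left(- \frac{1}{78}\right) \left(-113\right) + 40} = \sqrt{\frac{113}{78} + 40} = \sqrt{\frac{3233}{78}} = \frac{\sqrt{252174}}{78}$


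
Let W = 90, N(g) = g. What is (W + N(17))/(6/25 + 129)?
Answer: 2675/3231 ≈ 0.82792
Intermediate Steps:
(W + N(17))/(6/25 + 129) = (90 + 17)/(6/25 + 129) = 107/(6*(1/25) + 129) = 107/(6/25 + 129) = 107/(3231/25) = 107*(25/3231) = 2675/3231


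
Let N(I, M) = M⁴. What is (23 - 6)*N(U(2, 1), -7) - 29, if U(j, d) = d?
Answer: 40788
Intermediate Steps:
(23 - 6)*N(U(2, 1), -7) - 29 = (23 - 6)*(-7)⁴ - 29 = 17*2401 - 29 = 40817 - 29 = 40788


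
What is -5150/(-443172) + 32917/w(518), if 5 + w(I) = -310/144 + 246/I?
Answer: -136017191096401/27593882994 ≈ -4929.3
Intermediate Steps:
w(I) = -515/72 + 246/I (w(I) = -5 + (-310/144 + 246/I) = -5 + (-310*1/144 + 246/I) = -5 + (-155/72 + 246/I) = -515/72 + 246/I)
-5150/(-443172) + 32917/w(518) = -5150/(-443172) + 32917/(-515/72 + 246/518) = -5150*(-1/443172) + 32917/(-515/72 + 246*(1/518)) = 2575/221586 + 32917/(-515/72 + 123/259) = 2575/221586 + 32917/(-124529/18648) = 2575/221586 + 32917*(-18648/124529) = 2575/221586 - 613836216/124529 = -136017191096401/27593882994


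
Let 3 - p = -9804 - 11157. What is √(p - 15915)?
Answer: 3*√561 ≈ 71.056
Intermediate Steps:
p = 20964 (p = 3 - (-9804 - 11157) = 3 - 1*(-20961) = 3 + 20961 = 20964)
√(p - 15915) = √(20964 - 15915) = √5049 = 3*√561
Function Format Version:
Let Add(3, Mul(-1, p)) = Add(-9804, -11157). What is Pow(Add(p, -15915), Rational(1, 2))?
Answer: Mul(3, Pow(561, Rational(1, 2))) ≈ 71.056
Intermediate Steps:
p = 20964 (p = Add(3, Mul(-1, Add(-9804, -11157))) = Add(3, Mul(-1, -20961)) = Add(3, 20961) = 20964)
Pow(Add(p, -15915), Rational(1, 2)) = Pow(Add(20964, -15915), Rational(1, 2)) = Pow(5049, Rational(1, 2)) = Mul(3, Pow(561, Rational(1, 2)))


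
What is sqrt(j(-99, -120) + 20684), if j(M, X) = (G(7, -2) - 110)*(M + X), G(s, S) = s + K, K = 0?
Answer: sqrt(43241) ≈ 207.94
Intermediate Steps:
G(s, S) = s (G(s, S) = s + 0 = s)
j(M, X) = -103*M - 103*X (j(M, X) = (7 - 110)*(M + X) = -103*(M + X) = -103*M - 103*X)
sqrt(j(-99, -120) + 20684) = sqrt((-103*(-99) - 103*(-120)) + 20684) = sqrt((10197 + 12360) + 20684) = sqrt(22557 + 20684) = sqrt(43241)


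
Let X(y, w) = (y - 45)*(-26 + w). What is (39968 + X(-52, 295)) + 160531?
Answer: 174406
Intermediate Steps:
X(y, w) = (-45 + y)*(-26 + w)
(39968 + X(-52, 295)) + 160531 = (39968 + (1170 - 45*295 - 26*(-52) + 295*(-52))) + 160531 = (39968 + (1170 - 13275 + 1352 - 15340)) + 160531 = (39968 - 26093) + 160531 = 13875 + 160531 = 174406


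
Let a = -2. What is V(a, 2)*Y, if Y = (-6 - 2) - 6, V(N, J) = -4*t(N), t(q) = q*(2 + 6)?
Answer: -896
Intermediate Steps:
t(q) = 8*q (t(q) = q*8 = 8*q)
V(N, J) = -32*N
Y = -14 (Y = -8 - 6 = -14)
V(a, 2)*Y = -32*(-2)*(-14) = 64*(-14) = -896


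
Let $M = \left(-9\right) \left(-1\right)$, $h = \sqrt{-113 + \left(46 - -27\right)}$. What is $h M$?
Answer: $18 i \sqrt{10} \approx 56.921 i$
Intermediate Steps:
$h = 2 i \sqrt{10}$ ($h = \sqrt{-113 + \left(46 + 27\right)} = \sqrt{-113 + 73} = \sqrt{-40} = 2 i \sqrt{10} \approx 6.3246 i$)
$M = 9$
$h M = 2 i \sqrt{10} \cdot 9 = 18 i \sqrt{10}$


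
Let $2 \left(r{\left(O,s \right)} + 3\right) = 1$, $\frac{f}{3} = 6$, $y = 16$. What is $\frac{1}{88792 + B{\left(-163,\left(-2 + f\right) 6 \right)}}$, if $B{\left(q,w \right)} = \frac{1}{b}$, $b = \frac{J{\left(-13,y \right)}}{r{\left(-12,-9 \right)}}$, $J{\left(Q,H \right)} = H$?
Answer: $\frac{32}{2841339} \approx 1.1262 \cdot 10^{-5}$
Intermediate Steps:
$f = 18$ ($f = 3 \cdot 6 = 18$)
$r{\left(O,s \right)} = - \frac{5}{2}$ ($r{\left(O,s \right)} = -3 + \frac{1}{2} \cdot 1 = -3 + \frac{1}{2} = - \frac{5}{2}$)
$b = - \frac{32}{5}$ ($b = \frac{16}{- \frac{5}{2}} = 16 \left(- \frac{2}{5}\right) = - \frac{32}{5} \approx -6.4$)
$B{\left(q,w \right)} = - \frac{5}{32}$ ($B{\left(q,w \right)} = \frac{1}{- \frac{32}{5}} = - \frac{5}{32}$)
$\frac{1}{88792 + B{\left(-163,\left(-2 + f\right) 6 \right)}} = \frac{1}{88792 - \frac{5}{32}} = \frac{1}{\frac{2841339}{32}} = \frac{32}{2841339}$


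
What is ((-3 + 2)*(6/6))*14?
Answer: -14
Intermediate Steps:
((-3 + 2)*(6/6))*14 = -6/6*14 = -1*1*14 = -1*14 = -14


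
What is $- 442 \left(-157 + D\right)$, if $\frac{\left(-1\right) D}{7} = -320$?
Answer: $-920686$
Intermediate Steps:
$D = 2240$ ($D = \left(-7\right) \left(-320\right) = 2240$)
$- 442 \left(-157 + D\right) = - 442 \left(-157 + 2240\right) = \left(-442\right) 2083 = -920686$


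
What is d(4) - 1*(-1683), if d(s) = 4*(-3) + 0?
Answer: 1671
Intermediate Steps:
d(s) = -12 (d(s) = -12 + 0 = -12)
d(4) - 1*(-1683) = -12 - 1*(-1683) = -12 + 1683 = 1671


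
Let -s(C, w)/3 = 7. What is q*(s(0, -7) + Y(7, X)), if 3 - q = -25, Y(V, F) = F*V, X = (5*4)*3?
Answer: 11172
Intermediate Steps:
X = 60 (X = 20*3 = 60)
s(C, w) = -21 (s(C, w) = -3*7 = -21)
q = 28 (q = 3 - 1*(-25) = 3 + 25 = 28)
q*(s(0, -7) + Y(7, X)) = 28*(-21 + 60*7) = 28*(-21 + 420) = 28*399 = 11172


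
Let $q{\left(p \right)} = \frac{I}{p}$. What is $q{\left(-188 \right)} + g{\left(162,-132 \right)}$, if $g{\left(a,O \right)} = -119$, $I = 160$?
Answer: $- \frac{5633}{47} \approx -119.85$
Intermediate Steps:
$q{\left(p \right)} = \frac{160}{p}$
$q{\left(-188 \right)} + g{\left(162,-132 \right)} = \frac{160}{-188} - 119 = 160 \left(- \frac{1}{188}\right) - 119 = - \frac{40}{47} - 119 = - \frac{5633}{47}$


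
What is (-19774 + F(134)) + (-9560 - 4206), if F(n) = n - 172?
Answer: -33578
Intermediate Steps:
F(n) = -172 + n
(-19774 + F(134)) + (-9560 - 4206) = (-19774 + (-172 + 134)) + (-9560 - 4206) = (-19774 - 38) - 13766 = -19812 - 13766 = -33578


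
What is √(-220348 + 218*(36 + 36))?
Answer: 2*I*√51163 ≈ 452.38*I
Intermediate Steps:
√(-220348 + 218*(36 + 36)) = √(-220348 + 218*72) = √(-220348 + 15696) = √(-204652) = 2*I*√51163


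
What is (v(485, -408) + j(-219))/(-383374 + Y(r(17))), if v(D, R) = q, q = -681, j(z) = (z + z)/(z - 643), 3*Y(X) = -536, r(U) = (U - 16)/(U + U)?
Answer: 439938/247966799 ≈ 0.0017742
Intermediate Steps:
r(U) = (-16 + U)/(2*U) (r(U) = (-16 + U)/((2*U)) = (-16 + U)*(1/(2*U)) = (-16 + U)/(2*U))
Y(X) = -536/3 (Y(X) = (⅓)*(-536) = -536/3)
j(z) = 2*z/(-643 + z) (j(z) = (2*z)/(-643 + z) = 2*z/(-643 + z))
v(D, R) = -681
(v(485, -408) + j(-219))/(-383374 + Y(r(17))) = (-681 + 2*(-219)/(-643 - 219))/(-383374 - 536/3) = (-681 + 2*(-219)/(-862))/(-1150658/3) = (-681 + 2*(-219)*(-1/862))*(-3/1150658) = (-681 + 219/431)*(-3/1150658) = -293292/431*(-3/1150658) = 439938/247966799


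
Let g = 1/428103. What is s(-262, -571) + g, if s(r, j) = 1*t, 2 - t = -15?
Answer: 7277752/428103 ≈ 17.000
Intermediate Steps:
t = 17 (t = 2 - 1*(-15) = 2 + 15 = 17)
s(r, j) = 17 (s(r, j) = 1*17 = 17)
g = 1/428103 ≈ 2.3359e-6
s(-262, -571) + g = 17 + 1/428103 = 7277752/428103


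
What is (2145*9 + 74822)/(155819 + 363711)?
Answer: 8557/47230 ≈ 0.18118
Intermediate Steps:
(2145*9 + 74822)/(155819 + 363711) = (19305 + 74822)/519530 = 94127*(1/519530) = 8557/47230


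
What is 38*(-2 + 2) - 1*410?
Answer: -410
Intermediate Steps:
38*(-2 + 2) - 1*410 = 38*0 - 410 = 0 - 410 = -410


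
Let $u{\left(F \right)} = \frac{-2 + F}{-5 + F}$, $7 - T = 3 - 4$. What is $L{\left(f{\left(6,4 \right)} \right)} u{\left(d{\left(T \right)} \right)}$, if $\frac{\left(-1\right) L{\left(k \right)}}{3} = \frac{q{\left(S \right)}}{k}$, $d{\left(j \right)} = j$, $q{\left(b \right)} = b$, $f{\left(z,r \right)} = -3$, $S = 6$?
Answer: $12$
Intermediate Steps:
$T = 8$ ($T = 7 - \left(3 - 4\right) = 7 - -1 = 7 + 1 = 8$)
$u{\left(F \right)} = \frac{-2 + F}{-5 + F}$
$L{\left(k \right)} = - \frac{18}{k}$ ($L{\left(k \right)} = - 3 \frac{6}{k} = - \frac{18}{k}$)
$L{\left(f{\left(6,4 \right)} \right)} u{\left(d{\left(T \right)} \right)} = - \frac{18}{-3} \frac{-2 + 8}{-5 + 8} = \left(-18\right) \left(- \frac{1}{3}\right) \frac{1}{3} \cdot 6 = 6 \cdot \frac{1}{3} \cdot 6 = 6 \cdot 2 = 12$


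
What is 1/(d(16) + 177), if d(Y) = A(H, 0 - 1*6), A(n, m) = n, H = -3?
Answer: 1/174 ≈ 0.0057471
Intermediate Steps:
d(Y) = -3
1/(d(16) + 177) = 1/(-3 + 177) = 1/174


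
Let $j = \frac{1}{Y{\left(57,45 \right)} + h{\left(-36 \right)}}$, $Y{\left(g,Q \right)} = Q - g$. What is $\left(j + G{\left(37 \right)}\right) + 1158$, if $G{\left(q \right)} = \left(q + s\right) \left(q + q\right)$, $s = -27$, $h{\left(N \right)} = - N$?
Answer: $\frac{45553}{24} \approx 1898.0$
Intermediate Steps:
$G{\left(q \right)} = 2 q \left(-27 + q\right)$ ($G{\left(q \right)} = \left(q - 27\right) \left(q + q\right) = \left(-27 + q\right) 2 q = 2 q \left(-27 + q\right)$)
$j = \frac{1}{24}$ ($j = \frac{1}{\left(45 - 57\right) - -36} = \frac{1}{\left(45 - 57\right) + 36} = \frac{1}{-12 + 36} = \frac{1}{24} \approx 0.041667$)
$\left(j + G{\left(37 \right)}\right) + 1158 = \left(\frac{1}{24} + 2 \cdot 37 \left(-27 + 37\right)\right) + 1158 = \left(\frac{1}{24} + 2 \cdot 37 \cdot 10\right) + 1158 = \left(\frac{1}{24} + 740\right) + 1158 = \frac{17761}{24} + 1158 = \frac{45553}{24}$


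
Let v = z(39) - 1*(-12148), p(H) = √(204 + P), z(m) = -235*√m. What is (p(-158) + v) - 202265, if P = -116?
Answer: -190117 - 235*√39 + 2*√22 ≈ -1.9158e+5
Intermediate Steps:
p(H) = 2*√22 (p(H) = √(204 - 116) = √88 = 2*√22)
v = 12148 - 235*√39 (v = -235*√39 - 1*(-12148) = -235*√39 + 12148 = 12148 - 235*√39 ≈ 10680.)
(p(-158) + v) - 202265 = (2*√22 + (12148 - 235*√39)) - 202265 = (12148 - 235*√39 + 2*√22) - 202265 = -190117 - 235*√39 + 2*√22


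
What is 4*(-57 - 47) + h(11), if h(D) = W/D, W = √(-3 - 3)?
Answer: -416 + I*√6/11 ≈ -416.0 + 0.22268*I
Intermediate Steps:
W = I*√6 (W = √(-6) = I*√6 ≈ 2.4495*I)
h(D) = I*√6/D (h(D) = (I*√6)/D = I*√6/D)
4*(-57 - 47) + h(11) = 4*(-57 - 47) + I*√6/11 = 4*(-104) + I*√6*(1/11) = -416 + I*√6/11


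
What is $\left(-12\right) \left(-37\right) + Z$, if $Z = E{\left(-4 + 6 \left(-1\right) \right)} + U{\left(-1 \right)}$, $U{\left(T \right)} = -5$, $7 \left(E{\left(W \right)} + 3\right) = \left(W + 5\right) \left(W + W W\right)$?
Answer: $\frac{2602}{7} \approx 371.71$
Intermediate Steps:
$E{\left(W \right)} = -3 + \frac{\left(5 + W\right) \left(W + W^{2}\right)}{7}$ ($E{\left(W \right)} = -3 + \frac{\left(W + 5\right) \left(W + W W\right)}{7} = -3 + \frac{\left(5 + W\right) \left(W + W^{2}\right)}{7}$)
$Z = - \frac{506}{7}$ ($Z = \left(-3 + \frac{\left(-4 + 6 \left(-1\right)\right)^{3}}{7} + \frac{5 \left(-4 + 6 \left(-1\right)\right)}{7} + \frac{6 \left(-4 + 6 \left(-1\right)\right)^{2}}{7}\right) - 5 = \left(-3 + \frac{\left(-4 - 6\right)^{3}}{7} + \frac{5 \left(-4 - 6\right)}{7} + \frac{6 \left(-4 - 6\right)^{2}}{7}\right) - 5 = \left(-3 + \frac{\left(-10\right)^{3}}{7} + \frac{5}{7} \left(-10\right) + \frac{6 \left(-10\right)^{2}}{7}\right) - 5 = \left(-3 + \frac{1}{7} \left(-1000\right) - \frac{50}{7} + \frac{6}{7} \cdot 100\right) - 5 = \left(-3 - \frac{1000}{7} - \frac{50}{7} + \frac{600}{7}\right) - 5 = - \frac{471}{7} - 5 = - \frac{506}{7} \approx -72.286$)
$\left(-12\right) \left(-37\right) + Z = \left(-12\right) \left(-37\right) - \frac{506}{7} = 444 - \frac{506}{7} = \frac{2602}{7}$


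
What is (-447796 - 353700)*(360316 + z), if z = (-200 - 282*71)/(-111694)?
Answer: -16128165586733448/55847 ≈ -2.8879e+11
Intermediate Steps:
z = 10111/55847 (z = (-200 - 20022)*(-1/111694) = -20222*(-1/111694) = 10111/55847 ≈ 0.18105)
(-447796 - 353700)*(360316 + z) = (-447796 - 353700)*(360316 + 10111/55847) = -801496*20122577763/55847 = -16128165586733448/55847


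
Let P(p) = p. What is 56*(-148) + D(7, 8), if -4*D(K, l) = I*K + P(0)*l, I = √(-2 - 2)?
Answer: -8288 - 7*I/2 ≈ -8288.0 - 3.5*I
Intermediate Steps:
I = 2*I (I = √(-4) = 2*I ≈ 2.0*I)
D(K, l) = -I*K/2 (D(K, l) = -((2*I)*K + 0*l)/4 = -(2*I*K + 0)/4 = -I*K/2)
56*(-148) + D(7, 8) = 56*(-148) - ½*I*7 = -8288 - 7*I/2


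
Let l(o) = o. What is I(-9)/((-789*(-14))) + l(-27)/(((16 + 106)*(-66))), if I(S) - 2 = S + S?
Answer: 28235/14823732 ≈ 0.0019047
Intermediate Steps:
I(S) = 2 + 2*S (I(S) = 2 + (S + S) = 2 + 2*S)
I(-9)/((-789*(-14))) + l(-27)/(((16 + 106)*(-66))) = (2 + 2*(-9))/((-789*(-14))) - 27*(-1/(66*(16 + 106))) = (2 - 18)/11046 - 27/(122*(-66)) = -16*1/11046 - 27/(-8052) = -8/5523 - 27*(-1/8052) = -8/5523 + 9/2684 = 28235/14823732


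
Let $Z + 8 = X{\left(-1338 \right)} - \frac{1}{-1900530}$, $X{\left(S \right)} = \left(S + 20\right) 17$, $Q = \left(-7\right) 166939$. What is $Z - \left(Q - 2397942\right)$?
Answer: $\frac{6735670273531}{1900530} \approx 3.5441 \cdot 10^{6}$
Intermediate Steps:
$Q = -1168573$
$X{\left(S \right)} = 340 + 17 S$ ($X{\left(S \right)} = \left(20 + S\right) 17 = 340 + 17 S$)
$Z = - \frac{42598479419}{1900530}$ ($Z = -8 + \left(\left(340 + 17 \left(-1338\right)\right) - \frac{1}{-1900530}\right) = -8 + \left(\left(340 - 22746\right) - - \frac{1}{1900530}\right) = -8 + \left(-22406 + \frac{1}{1900530}\right) = -8 - \frac{42583275179}{1900530} = - \frac{42598479419}{1900530} \approx -22414.0$)
$Z - \left(Q - 2397942\right) = - \frac{42598479419}{1900530} - \left(-1168573 - 2397942\right) = - \frac{42598479419}{1900530} - -3566515 = - \frac{42598479419}{1900530} + 3566515 = \frac{6735670273531}{1900530}$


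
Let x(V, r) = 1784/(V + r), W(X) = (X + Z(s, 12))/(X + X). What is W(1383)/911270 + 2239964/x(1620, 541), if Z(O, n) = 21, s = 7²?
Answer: 254187281769254167/93681289810 ≈ 2.7133e+6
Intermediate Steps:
s = 49
W(X) = (21 + X)/(2*X) (W(X) = (X + 21)/(X + X) = (21 + X)/((2*X)) = (21 + X)*(1/(2*X)) = (21 + X)/(2*X))
W(1383)/911270 + 2239964/x(1620, 541) = ((½)*(21 + 1383)/1383)/911270 + 2239964/((1784/(1620 + 541))) = ((½)*(1/1383)*1404)*(1/911270) + 2239964/((1784/2161)) = (234/461)*(1/911270) + 2239964/((1784*(1/2161))) = 117/210047735 + 2239964/(1784/2161) = 117/210047735 + 2239964*(2161/1784) = 117/210047735 + 1210140551/446 = 254187281769254167/93681289810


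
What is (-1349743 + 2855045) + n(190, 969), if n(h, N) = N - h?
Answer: 1506081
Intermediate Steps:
(-1349743 + 2855045) + n(190, 969) = (-1349743 + 2855045) + (969 - 1*190) = 1505302 + (969 - 190) = 1505302 + 779 = 1506081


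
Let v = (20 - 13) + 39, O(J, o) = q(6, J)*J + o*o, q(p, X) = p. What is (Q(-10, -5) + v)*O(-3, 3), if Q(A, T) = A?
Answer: -324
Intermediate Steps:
O(J, o) = o² + 6*J (O(J, o) = 6*J + o*o = 6*J + o² = o² + 6*J)
v = 46 (v = 7 + 39 = 46)
(Q(-10, -5) + v)*O(-3, 3) = (-10 + 46)*(3² + 6*(-3)) = 36*(9 - 18) = 36*(-9) = -324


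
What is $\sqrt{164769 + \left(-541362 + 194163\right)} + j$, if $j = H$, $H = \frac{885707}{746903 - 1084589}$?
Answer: $- \frac{38509}{14682} + 3 i \sqrt{20270} \approx -2.6229 + 427.12 i$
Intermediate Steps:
$H = - \frac{38509}{14682}$ ($H = \frac{885707}{-337686} = 885707 \left(- \frac{1}{337686}\right) = - \frac{38509}{14682} \approx -2.6229$)
$j = - \frac{38509}{14682} \approx -2.6229$
$\sqrt{164769 + \left(-541362 + 194163\right)} + j = \sqrt{164769 + \left(-541362 + 194163\right)} - \frac{38509}{14682} = \sqrt{164769 - 347199} - \frac{38509}{14682} = \sqrt{-182430} - \frac{38509}{14682} = 3 i \sqrt{20270} - \frac{38509}{14682} = - \frac{38509}{14682} + 3 i \sqrt{20270}$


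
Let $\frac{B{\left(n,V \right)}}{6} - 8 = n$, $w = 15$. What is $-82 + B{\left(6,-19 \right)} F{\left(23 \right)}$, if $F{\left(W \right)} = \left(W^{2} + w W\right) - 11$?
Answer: $72410$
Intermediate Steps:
$B{\left(n,V \right)} = 48 + 6 n$
$F{\left(W \right)} = -11 + W^{2} + 15 W$ ($F{\left(W \right)} = \left(W^{2} + 15 W\right) - 11 = -11 + W^{2} + 15 W$)
$-82 + B{\left(6,-19 \right)} F{\left(23 \right)} = -82 + \left(48 + 6 \cdot 6\right) \left(-11 + 23^{2} + 15 \cdot 23\right) = -82 + \left(48 + 36\right) \left(-11 + 529 + 345\right) = -82 + 84 \cdot 863 = -82 + 72492 = 72410$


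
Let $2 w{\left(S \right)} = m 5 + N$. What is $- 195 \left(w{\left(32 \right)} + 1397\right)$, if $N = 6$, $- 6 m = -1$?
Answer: $- \frac{1092325}{4} \approx -2.7308 \cdot 10^{5}$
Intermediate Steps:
$m = \frac{1}{6}$ ($m = \left(- \frac{1}{6}\right) \left(-1\right) = \frac{1}{6} \approx 0.16667$)
$w{\left(S \right)} = \frac{41}{12}$ ($w{\left(S \right)} = \frac{\frac{1}{6} \cdot 5 + 6}{2} = \frac{\frac{5}{6} + 6}{2} = \frac{1}{2} \cdot \frac{41}{6} = \frac{41}{12}$)
$- 195 \left(w{\left(32 \right)} + 1397\right) = - 195 \left(\frac{41}{12} + 1397\right) = \left(-195\right) \frac{16805}{12} = - \frac{1092325}{4}$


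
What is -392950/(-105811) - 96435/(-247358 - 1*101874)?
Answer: 147434598185/36952587152 ≈ 3.9898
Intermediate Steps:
-392950/(-105811) - 96435/(-247358 - 1*101874) = -392950*(-1/105811) - 96435/(-247358 - 101874) = 392950/105811 - 96435/(-349232) = 392950/105811 - 96435*(-1/349232) = 392950/105811 + 96435/349232 = 147434598185/36952587152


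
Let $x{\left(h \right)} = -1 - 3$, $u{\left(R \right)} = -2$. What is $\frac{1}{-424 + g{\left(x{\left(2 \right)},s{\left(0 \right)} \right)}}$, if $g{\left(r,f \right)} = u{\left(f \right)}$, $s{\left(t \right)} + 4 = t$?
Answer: $- \frac{1}{426} \approx -0.0023474$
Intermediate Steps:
$s{\left(t \right)} = -4 + t$
$x{\left(h \right)} = -4$ ($x{\left(h \right)} = -1 - 3 = -4$)
$g{\left(r,f \right)} = -2$
$\frac{1}{-424 + g{\left(x{\left(2 \right)},s{\left(0 \right)} \right)}} = \frac{1}{-424 - 2} = \frac{1}{-426} = - \frac{1}{426}$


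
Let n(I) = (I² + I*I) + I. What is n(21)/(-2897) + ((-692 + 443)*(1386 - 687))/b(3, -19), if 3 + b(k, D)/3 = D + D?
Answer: 168038226/118777 ≈ 1414.7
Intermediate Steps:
b(k, D) = -9 + 6*D (b(k, D) = -9 + 3*(D + D) = -9 + 3*(2*D) = -9 + 6*D)
n(I) = I + 2*I² (n(I) = (I² + I²) + I = 2*I² + I = I + 2*I²)
n(21)/(-2897) + ((-692 + 443)*(1386 - 687))/b(3, -19) = (21*(1 + 2*21))/(-2897) + ((-692 + 443)*(1386 - 687))/(-9 + 6*(-19)) = (21*(1 + 42))*(-1/2897) + (-249*699)/(-9 - 114) = (21*43)*(-1/2897) - 174051/(-123) = 903*(-1/2897) - 174051*(-1/123) = -903/2897 + 58017/41 = 168038226/118777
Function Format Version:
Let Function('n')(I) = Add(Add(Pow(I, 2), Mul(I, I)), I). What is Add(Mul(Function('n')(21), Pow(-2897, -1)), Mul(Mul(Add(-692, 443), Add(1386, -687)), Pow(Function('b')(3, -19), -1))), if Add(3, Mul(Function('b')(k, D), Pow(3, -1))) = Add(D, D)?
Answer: Rational(168038226, 118777) ≈ 1414.7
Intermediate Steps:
Function('b')(k, D) = Add(-9, Mul(6, D)) (Function('b')(k, D) = Add(-9, Mul(3, Add(D, D))) = Add(-9, Mul(3, Mul(2, D))) = Add(-9, Mul(6, D)))
Function('n')(I) = Add(I, Mul(2, Pow(I, 2))) (Function('n')(I) = Add(Add(Pow(I, 2), Pow(I, 2)), I) = Add(Mul(2, Pow(I, 2)), I) = Add(I, Mul(2, Pow(I, 2))))
Add(Mul(Function('n')(21), Pow(-2897, -1)), Mul(Mul(Add(-692, 443), Add(1386, -687)), Pow(Function('b')(3, -19), -1))) = Add(Mul(Mul(21, Add(1, Mul(2, 21))), Pow(-2897, -1)), Mul(Mul(Add(-692, 443), Add(1386, -687)), Pow(Add(-9, Mul(6, -19)), -1))) = Add(Mul(Mul(21, Add(1, 42)), Rational(-1, 2897)), Mul(Mul(-249, 699), Pow(Add(-9, -114), -1))) = Add(Mul(Mul(21, 43), Rational(-1, 2897)), Mul(-174051, Pow(-123, -1))) = Add(Mul(903, Rational(-1, 2897)), Mul(-174051, Rational(-1, 123))) = Add(Rational(-903, 2897), Rational(58017, 41)) = Rational(168038226, 118777)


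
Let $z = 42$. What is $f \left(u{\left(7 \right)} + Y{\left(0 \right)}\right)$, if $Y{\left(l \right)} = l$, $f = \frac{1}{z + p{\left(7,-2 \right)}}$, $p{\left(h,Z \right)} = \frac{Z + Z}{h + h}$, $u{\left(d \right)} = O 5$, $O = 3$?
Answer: $\frac{105}{292} \approx 0.35959$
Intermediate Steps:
$u{\left(d \right)} = 15$ ($u{\left(d \right)} = 3 \cdot 5 = 15$)
$p{\left(h,Z \right)} = \frac{Z}{h}$ ($p{\left(h,Z \right)} = \frac{2 Z}{2 h} = 2 Z \frac{1}{2 h} = \frac{Z}{h}$)
$f = \frac{7}{292}$ ($f = \frac{1}{42 - \frac{2}{7}} = \frac{1}{\frac{292}{7}} = \frac{7}{292} \approx 0.023973$)
$f \left(u{\left(7 \right)} + Y{\left(0 \right)}\right) = \frac{7 \left(15 + 0\right)}{292} = \frac{7}{292} \cdot 15 = \frac{105}{292}$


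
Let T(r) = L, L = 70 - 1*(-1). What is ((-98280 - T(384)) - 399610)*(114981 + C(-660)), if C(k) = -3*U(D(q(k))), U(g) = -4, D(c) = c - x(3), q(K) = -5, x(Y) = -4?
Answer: -57262029273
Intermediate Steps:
L = 71 (L = 70 + 1 = 71)
D(c) = 4 + c (D(c) = c - 1*(-4) = c + 4 = 4 + c)
T(r) = 71
C(k) = 12 (C(k) = -3*(-4) = 12)
((-98280 - T(384)) - 399610)*(114981 + C(-660)) = ((-98280 - 1*71) - 399610)*(114981 + 12) = ((-98280 - 71) - 399610)*114993 = (-98351 - 399610)*114993 = -497961*114993 = -57262029273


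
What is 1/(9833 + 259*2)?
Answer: 1/10351 ≈ 9.6609e-5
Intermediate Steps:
1/(9833 + 259*2) = 1/(9833 + 518) = 1/10351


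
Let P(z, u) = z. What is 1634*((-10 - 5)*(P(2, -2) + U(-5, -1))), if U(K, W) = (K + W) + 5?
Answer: -24510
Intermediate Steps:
U(K, W) = 5 + K + W
1634*((-10 - 5)*(P(2, -2) + U(-5, -1))) = 1634*((-10 - 5)*(2 + (5 - 5 - 1))) = 1634*(-15*(2 - 1)) = 1634*(-15*1) = 1634*(-15) = -24510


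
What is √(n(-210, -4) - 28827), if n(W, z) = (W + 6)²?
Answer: 21*√29 ≈ 113.09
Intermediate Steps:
n(W, z) = (6 + W)²
√(n(-210, -4) - 28827) = √((6 - 210)² - 28827) = √((-204)² - 28827) = √(41616 - 28827) = √12789 = 21*√29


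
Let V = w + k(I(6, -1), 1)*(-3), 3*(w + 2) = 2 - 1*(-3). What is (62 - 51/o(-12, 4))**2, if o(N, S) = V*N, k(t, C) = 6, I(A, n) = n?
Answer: 184660921/48400 ≈ 3815.3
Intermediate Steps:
w = -1/3 (w = -2 + (2 - 1*(-3))/3 = -2 + (2 + 3)/3 = -2 + (1/3)*5 = -2 + 5/3 = -1/3 ≈ -0.33333)
V = -55/3 (V = -1/3 + 6*(-3) = -1/3 - 18 = -55/3 ≈ -18.333)
o(N, S) = -55*N/3
(62 - 51/o(-12, 4))**2 = (62 - 51/((-55/3*(-12))))**2 = (62 - 51/220)**2 = (13589/220)**2 = 184660921/48400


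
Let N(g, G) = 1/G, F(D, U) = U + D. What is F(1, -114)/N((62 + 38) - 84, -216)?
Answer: 24408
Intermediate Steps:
F(D, U) = D + U
F(1, -114)/N((62 + 38) - 84, -216) = (1 - 114)/(1/(-216)) = -113/(-1/216) = -113*(-216) = 24408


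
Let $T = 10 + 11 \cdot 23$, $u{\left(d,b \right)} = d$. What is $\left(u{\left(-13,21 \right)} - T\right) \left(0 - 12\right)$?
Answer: $3312$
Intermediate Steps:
$T = 263$ ($T = 10 + 253 = 263$)
$\left(u{\left(-13,21 \right)} - T\right) \left(0 - 12\right) = \left(-13 - 263\right) \left(0 - 12\right) = \left(-13 - 263\right) \left(-12\right) = \left(-276\right) \left(-12\right) = 3312$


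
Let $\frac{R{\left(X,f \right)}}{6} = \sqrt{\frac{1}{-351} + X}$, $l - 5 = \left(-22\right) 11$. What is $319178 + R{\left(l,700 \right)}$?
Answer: $319178 + \frac{4 i \sqrt{811083}}{39} \approx 3.1918 \cdot 10^{5} + 92.369 i$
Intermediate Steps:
$l = -237$ ($l = 5 - 242 = -237$)
$R{\left(X,f \right)} = 6 \sqrt{- \frac{1}{351} + X}$ ($R{\left(X,f \right)} = 6 \sqrt{\frac{1}{-351} + X} = 6 \sqrt{- \frac{1}{351} + X}$)
$319178 + R{\left(l,700 \right)} = 319178 + \frac{2 \sqrt{-39 + 13689 \left(-237\right)}}{39} = 319178 + \frac{2 \sqrt{-39 - 3244293}}{39} = 319178 + \frac{2 \sqrt{-3244332}}{39} = 319178 + \frac{2 \cdot 2 i \sqrt{811083}}{39} = 319178 + \frac{4 i \sqrt{811083}}{39}$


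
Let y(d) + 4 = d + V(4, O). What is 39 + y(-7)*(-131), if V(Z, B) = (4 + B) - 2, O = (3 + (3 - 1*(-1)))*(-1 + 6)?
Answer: -3367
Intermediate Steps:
O = 35 (O = (3 + (3 + 1))*5 = (3 + 4)*5 = 7*5 = 35)
V(Z, B) = 2 + B
y(d) = 33 + d (y(d) = -4 + (d + (2 + 35)) = -4 + (d + 37) = -4 + (37 + d) = 33 + d)
39 + y(-7)*(-131) = 39 + (33 - 7)*(-131) = 39 + 26*(-131) = 39 - 3406 = -3367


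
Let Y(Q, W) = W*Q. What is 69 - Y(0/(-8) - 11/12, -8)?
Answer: 185/3 ≈ 61.667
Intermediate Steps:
Y(Q, W) = Q*W
69 - Y(0/(-8) - 11/12, -8) = 69 - (0/(-8) - 11/12)*(-8) = 69 - (0*(-⅛) - 11*1/12)*(-8) = 69 - (0 - 11/12)*(-8) = 69 - (-11)*(-8)/12 = 69 - 1*22/3 = 69 - 22/3 = 185/3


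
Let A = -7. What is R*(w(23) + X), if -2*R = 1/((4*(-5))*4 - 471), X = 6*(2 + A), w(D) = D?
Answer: -7/1102 ≈ -0.0063521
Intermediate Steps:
X = -30 (X = 6*(2 - 7) = 6*(-5) = -30)
R = 1/1102 (R = -1/(2*((4*(-5))*4 - 471)) = -1/(2*(-20*4 - 471)) = -1/(2*(-80 - 471)) = -1/2/(-551) = -1/2*(-1/551) = 1/1102 ≈ 0.00090744)
R*(w(23) + X) = (23 - 30)/1102 = (1/1102)*(-7) = -7/1102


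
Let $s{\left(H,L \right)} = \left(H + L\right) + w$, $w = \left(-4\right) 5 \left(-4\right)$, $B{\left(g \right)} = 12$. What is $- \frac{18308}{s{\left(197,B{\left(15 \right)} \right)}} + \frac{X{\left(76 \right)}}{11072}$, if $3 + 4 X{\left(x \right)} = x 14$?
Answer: $- \frac{810518075}{12799232} \approx -63.326$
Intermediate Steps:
$X{\left(x \right)} = - \frac{3}{4} + \frac{7 x}{2}$ ($X{\left(x \right)} = - \frac{3}{4} + \frac{x 14}{4} = - \frac{3}{4} + \frac{14 x}{4} = - \frac{3}{4} + \frac{7 x}{2}$)
$w = 80$ ($w = \left(-20\right) \left(-4\right) = 80$)
$s{\left(H,L \right)} = 80 + H + L$ ($s{\left(H,L \right)} = \left(H + L\right) + 80 = 80 + H + L$)
$- \frac{18308}{s{\left(197,B{\left(15 \right)} \right)}} + \frac{X{\left(76 \right)}}{11072} = - \frac{18308}{80 + 197 + 12} + \frac{- \frac{3}{4} + \frac{7}{2} \cdot 76}{11072} = - \frac{18308}{289} + \left(- \frac{3}{4} + 266\right) \frac{1}{11072} = \left(-18308\right) \frac{1}{289} + \frac{1061}{4} \cdot \frac{1}{11072} = - \frac{18308}{289} + \frac{1061}{44288} = - \frac{810518075}{12799232}$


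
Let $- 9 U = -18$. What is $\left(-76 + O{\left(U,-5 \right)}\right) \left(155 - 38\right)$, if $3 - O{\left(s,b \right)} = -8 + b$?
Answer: $-7020$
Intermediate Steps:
$U = 2$ ($U = \left(- \frac{1}{9}\right) \left(-18\right) = 2$)
$O{\left(s,b \right)} = 11 - b$ ($O{\left(s,b \right)} = 3 - \left(-8 + b\right) = 11 - b$)
$\left(-76 + O{\left(U,-5 \right)}\right) \left(155 - 38\right) = \left(-76 + \left(11 - -5\right)\right) \left(155 - 38\right) = \left(-76 + \left(11 + 5\right)\right) 117 = \left(-76 + 16\right) 117 = \left(-60\right) 117 = -7020$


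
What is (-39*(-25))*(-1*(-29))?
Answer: 28275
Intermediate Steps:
(-39*(-25))*(-1*(-29)) = 975*29 = 28275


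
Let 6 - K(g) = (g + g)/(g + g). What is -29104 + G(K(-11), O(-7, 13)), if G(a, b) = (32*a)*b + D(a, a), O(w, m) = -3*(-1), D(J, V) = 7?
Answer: -28617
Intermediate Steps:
O(w, m) = 3
K(g) = 5 (K(g) = 6 - (g + g)/(g + g) = 6 - 2*g/(2*g) = 6 - 2*g*1/(2*g) = 6 - 1*1 = 6 - 1 = 5)
G(a, b) = 7 + 32*a*b (G(a, b) = (32*a)*b + 7 = 32*a*b + 7 = 7 + 32*a*b)
-29104 + G(K(-11), O(-7, 13)) = -29104 + (7 + 32*5*3) = -29104 + (7 + 480) = -29104 + 487 = -28617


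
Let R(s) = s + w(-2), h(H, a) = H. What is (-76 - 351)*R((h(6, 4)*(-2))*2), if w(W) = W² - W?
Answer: 7686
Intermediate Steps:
R(s) = 6 + s (R(s) = s - 2*(-1 - 2) = s - 2*(-3) = s + 6 = 6 + s)
(-76 - 351)*R((h(6, 4)*(-2))*2) = (-76 - 351)*(6 + (6*(-2))*2) = -427*(6 - 12*2) = -427*(6 - 24) = -427*(-18) = 7686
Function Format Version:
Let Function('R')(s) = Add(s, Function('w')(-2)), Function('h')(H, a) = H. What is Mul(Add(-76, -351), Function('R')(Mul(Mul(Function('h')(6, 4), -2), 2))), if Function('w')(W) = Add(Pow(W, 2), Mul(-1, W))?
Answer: 7686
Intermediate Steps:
Function('R')(s) = Add(6, s) (Function('R')(s) = Add(s, Mul(-2, Add(-1, -2))) = Add(s, Mul(-2, -3)) = Add(s, 6) = Add(6, s))
Mul(Add(-76, -351), Function('R')(Mul(Mul(Function('h')(6, 4), -2), 2))) = Mul(Add(-76, -351), Add(6, Mul(Mul(6, -2), 2))) = Mul(-427, Add(6, Mul(-12, 2))) = Mul(-427, Add(6, -24)) = Mul(-427, -18) = 7686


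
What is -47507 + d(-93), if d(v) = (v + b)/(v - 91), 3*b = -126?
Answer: -8741153/184 ≈ -47506.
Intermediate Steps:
b = -42 (b = (⅓)*(-126) = -42)
d(v) = (-42 + v)/(-91 + v) (d(v) = (v - 42)/(v - 91) = (-42 + v)/(-91 + v))
-47507 + d(-93) = -47507 + (-42 - 93)/(-91 - 93) = -47507 - 135/(-184) = -47507 - 1/184*(-135) = -47507 + 135/184 = -8741153/184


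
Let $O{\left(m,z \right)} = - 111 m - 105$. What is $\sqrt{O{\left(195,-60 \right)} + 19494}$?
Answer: $4 i \sqrt{141} \approx 47.497 i$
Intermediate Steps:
$O{\left(m,z \right)} = -105 - 111 m$
$\sqrt{O{\left(195,-60 \right)} + 19494} = \sqrt{\left(-105 - 21645\right) + 19494} = \sqrt{-21750 + 19494} = \sqrt{-2256} = 4 i \sqrt{141}$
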